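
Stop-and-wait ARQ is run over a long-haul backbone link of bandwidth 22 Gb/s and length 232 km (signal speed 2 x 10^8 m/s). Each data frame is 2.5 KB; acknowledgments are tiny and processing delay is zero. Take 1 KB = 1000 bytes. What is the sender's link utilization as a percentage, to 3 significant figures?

0.0392 %

t_tx = L/R = 20000/22000000000 = 9.09091e-07 s.
t_prop = 232000/200000000 = 0.00116 s; RTT = 0.00232 s.
Cycle = t_tx + RTT = 0.00232091 s.
Utilization = t_tx / cycle = 9.09091e-07/0.00232091 = 0.0392 %.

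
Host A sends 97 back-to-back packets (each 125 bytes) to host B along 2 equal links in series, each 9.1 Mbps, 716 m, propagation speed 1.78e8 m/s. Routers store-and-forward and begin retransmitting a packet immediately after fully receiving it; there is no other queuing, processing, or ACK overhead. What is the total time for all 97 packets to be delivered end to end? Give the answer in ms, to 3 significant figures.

10.8 ms

Per-hop transmission t_tx = L/R = 1000/9100000 = 0.10989 ms.
Per-hop propagation t_prop = 716/178000000 = 0.00402247 ms.
Pipeline fill: first packet needs 2·t_tx to clear all hops; remaining 96 packets each add one t_tx.
Total = (2+97-1)·t_tx + 2·t_prop = 98·0.10989 + 2·0.00402247 = 10.8 ms.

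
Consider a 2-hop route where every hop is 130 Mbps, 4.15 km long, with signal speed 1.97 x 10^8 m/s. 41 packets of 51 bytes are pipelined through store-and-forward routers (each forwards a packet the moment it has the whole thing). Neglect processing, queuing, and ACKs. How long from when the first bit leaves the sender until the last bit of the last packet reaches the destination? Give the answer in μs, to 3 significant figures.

Per-hop transmission t_tx = L/R = 408/130000000 = 3.13846 μs.
Per-hop propagation t_prop = 4150/197000000 = 21.066 μs.
Pipeline fill: first packet needs 2·t_tx to clear all hops; remaining 40 packets each add one t_tx.
Total = (2+41-1)·t_tx + 2·t_prop = 42·3.13846 + 2·21.066 = 174 μs.

174 μs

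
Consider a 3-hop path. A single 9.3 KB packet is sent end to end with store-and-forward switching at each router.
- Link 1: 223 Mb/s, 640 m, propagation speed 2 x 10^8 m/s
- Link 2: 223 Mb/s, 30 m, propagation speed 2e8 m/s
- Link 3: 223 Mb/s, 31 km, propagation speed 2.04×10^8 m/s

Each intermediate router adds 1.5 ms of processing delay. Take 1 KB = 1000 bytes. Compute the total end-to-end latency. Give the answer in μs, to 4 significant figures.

L = 74400 bits.
Transmission delay per hop = L/R = 74400/223000000 = 333.632 μs; 3 hops → 1000.9 μs.
Propagation delays (d/s per hop): 3.2, 0.15, 151.961 μs; sum = 155.311 μs.
Processing at 2 router(s): 2 × 1.5 ms = 3000 μs.
End-to-end = 4156 μs.

4156 μs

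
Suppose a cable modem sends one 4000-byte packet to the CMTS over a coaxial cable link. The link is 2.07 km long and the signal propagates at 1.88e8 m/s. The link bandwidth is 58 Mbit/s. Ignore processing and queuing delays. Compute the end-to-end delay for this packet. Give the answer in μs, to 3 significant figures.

L = 4000 × 8 = 32000 bits.
Transmission delay = L/R = 32000 / 58000000 = 551.724 μs.
Propagation delay = d/s = 2070 m / 188000000 m/s = 11.0106 μs.
Total = 563 μs.

563 μs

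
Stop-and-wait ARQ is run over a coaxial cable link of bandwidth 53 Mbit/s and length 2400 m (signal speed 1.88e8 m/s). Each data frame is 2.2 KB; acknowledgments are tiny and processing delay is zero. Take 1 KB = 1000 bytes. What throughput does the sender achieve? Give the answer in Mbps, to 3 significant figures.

49.2 Mbps

t_tx = L/R = 17600/53000000 = 0.000332075 s.
t_prop = 2400/188000000 = 1.2766e-05 s; RTT = 2.55319e-05 s.
Cycle = t_tx + RTT = 0.000357607 s.
Throughput = L / cycle = 17600 / 0.000357607 = 49.2 Mbps.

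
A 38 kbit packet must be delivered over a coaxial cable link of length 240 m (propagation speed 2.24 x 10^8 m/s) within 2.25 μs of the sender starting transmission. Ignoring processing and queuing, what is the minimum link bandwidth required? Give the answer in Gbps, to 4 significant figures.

32.24 Gbps

Propagation delay = 240 / 2.24e+08 = 1.07143 μs.
Transmission budget = 2.25 − 1.07143 = 1.17857 μs.
R ≥ L / t_tx = 38000 bits / 1.17857e-06 s = 32.24 Gbps.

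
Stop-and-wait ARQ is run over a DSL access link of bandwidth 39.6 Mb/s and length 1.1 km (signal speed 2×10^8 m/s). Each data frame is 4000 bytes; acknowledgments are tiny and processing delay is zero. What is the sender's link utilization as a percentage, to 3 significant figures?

t_tx = L/R = 32000/39600000 = 0.000808081 s.
t_prop = 1100/200000000 = 5.5e-06 s; RTT = 1.1e-05 s.
Cycle = t_tx + RTT = 0.000819081 s.
Utilization = t_tx / cycle = 0.000808081/0.000819081 = 98.7 %.

98.7 %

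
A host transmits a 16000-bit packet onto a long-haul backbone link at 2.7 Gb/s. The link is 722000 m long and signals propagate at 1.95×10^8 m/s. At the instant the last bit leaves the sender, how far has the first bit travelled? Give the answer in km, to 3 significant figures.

t_tx = L/R = 16000/2700000000 = 5.92593e-06 s.
Distance = s × t_tx = 195000000 × 5.92593e-06 = 1.16 km.

1.16 km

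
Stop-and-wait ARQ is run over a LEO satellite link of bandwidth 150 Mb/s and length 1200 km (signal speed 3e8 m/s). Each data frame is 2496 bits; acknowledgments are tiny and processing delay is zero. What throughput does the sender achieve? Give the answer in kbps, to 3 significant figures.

t_tx = L/R = 2496/150000000 = 1.664e-05 s.
t_prop = 1200000/300000000 = 0.004 s; RTT = 0.008 s.
Cycle = t_tx + RTT = 0.00801664 s.
Throughput = L / cycle = 2496 / 0.00801664 = 311 kbps.

311 kbps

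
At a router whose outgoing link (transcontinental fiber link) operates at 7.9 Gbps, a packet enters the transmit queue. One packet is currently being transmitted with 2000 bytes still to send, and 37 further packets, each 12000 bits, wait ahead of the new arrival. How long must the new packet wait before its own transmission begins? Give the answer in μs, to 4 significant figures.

Each queued packet: L/R = 12000/7900000000 = 1.51899 μs.
37 queued → 56.2025 μs.
Plus remaining 16000 bits of current packet: 2.02532 μs.
Queuing delay = 58.23 μs.

58.23 μs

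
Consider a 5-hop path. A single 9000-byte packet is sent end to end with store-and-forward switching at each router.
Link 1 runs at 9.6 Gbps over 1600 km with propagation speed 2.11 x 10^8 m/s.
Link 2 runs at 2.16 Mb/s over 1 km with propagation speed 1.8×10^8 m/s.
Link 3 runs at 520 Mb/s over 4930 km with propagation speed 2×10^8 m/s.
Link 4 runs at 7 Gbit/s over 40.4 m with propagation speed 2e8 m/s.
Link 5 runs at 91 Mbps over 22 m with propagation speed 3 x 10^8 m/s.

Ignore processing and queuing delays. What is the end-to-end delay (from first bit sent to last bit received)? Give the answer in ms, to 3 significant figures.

66.5 ms

L = 9000 × 8 = 72000 bits.
Transmission delays (L/R per hop): 0.0075, 33.3333, 0.138462, 0.0102857, 0.791209 ms; sum = 34.2808 ms.
Propagation delays (d/s per hop): 7.58294, 0.00555556, 24.65, 0.000202, 7.33333e-05 ms; sum = 32.2388 ms.
End-to-end = 66.5 ms.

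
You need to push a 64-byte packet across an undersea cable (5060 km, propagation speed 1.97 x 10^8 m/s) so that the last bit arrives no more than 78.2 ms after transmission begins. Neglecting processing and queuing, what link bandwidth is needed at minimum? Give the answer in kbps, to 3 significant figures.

9.75 kbps

L = 512 bits.
Propagation delay = 5060000 / 197000000 = 25.6853 ms.
Transmission budget = 78.2 − 25.6853 = 52.5147 ms.
R ≥ L / t_tx = 512 bits / 0.0525147 s = 9.75 kbps.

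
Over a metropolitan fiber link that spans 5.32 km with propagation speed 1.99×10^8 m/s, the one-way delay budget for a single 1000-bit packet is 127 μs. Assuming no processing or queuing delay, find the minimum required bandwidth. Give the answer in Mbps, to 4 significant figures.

9.973 Mbps

Propagation delay = 5320 / 199000000 = 26.7337 μs.
Transmission budget = 127 − 26.7337 = 100.266 μs.
R ≥ L / t_tx = 1000 bits / 0.000100266 s = 9.973 Mbps.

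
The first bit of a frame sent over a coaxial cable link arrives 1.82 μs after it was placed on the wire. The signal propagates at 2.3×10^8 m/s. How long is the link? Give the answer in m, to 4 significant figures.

d = s × t_prop = 2.3e+08 × 1.82e-06 = 418.6 m.

418.6 m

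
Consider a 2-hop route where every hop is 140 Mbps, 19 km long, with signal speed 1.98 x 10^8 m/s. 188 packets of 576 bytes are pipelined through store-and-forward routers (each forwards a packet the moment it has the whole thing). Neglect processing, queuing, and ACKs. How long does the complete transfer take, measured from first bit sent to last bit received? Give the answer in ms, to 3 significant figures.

6.41 ms

Per-hop transmission t_tx = L/R = 4608/140000000 = 0.0329143 ms.
Per-hop propagation t_prop = 19000/198000000 = 0.0959596 ms.
Pipeline fill: first packet needs 2·t_tx to clear all hops; remaining 187 packets each add one t_tx.
Total = (2+188-1)·t_tx + 2·t_prop = 189·0.0329143 + 2·0.0959596 = 6.41 ms.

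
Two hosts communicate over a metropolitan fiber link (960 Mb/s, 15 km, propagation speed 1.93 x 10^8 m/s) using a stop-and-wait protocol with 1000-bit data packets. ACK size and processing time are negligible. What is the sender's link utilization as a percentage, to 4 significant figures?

t_tx = L/R = 1000/960000000 = 1.04167e-06 s.
t_prop = 15000/193000000 = 7.77202e-05 s; RTT = 0.00015544 s.
Cycle = t_tx + RTT = 0.000156482 s.
Utilization = t_tx / cycle = 1.04167e-06/0.000156482 = 0.6657 %.

0.6657 %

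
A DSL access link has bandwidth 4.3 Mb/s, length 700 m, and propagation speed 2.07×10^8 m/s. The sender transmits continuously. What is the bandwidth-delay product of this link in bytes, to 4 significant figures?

Propagation delay = 700 / 2.07e+08 = 3.38164e-06 s.
BDP = R × t_prop = 4300000 × 3.38164e-06 = 14.5411 bits.
In bytes: 14.5411/8 = 1.818 bytes.

1.818 bytes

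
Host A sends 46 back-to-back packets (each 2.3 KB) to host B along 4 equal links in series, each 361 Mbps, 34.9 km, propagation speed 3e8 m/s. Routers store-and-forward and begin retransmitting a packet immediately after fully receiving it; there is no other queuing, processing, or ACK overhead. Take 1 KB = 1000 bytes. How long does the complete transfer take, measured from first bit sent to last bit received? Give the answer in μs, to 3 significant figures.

2960 μs

Per-hop transmission t_tx = L/R = 18400/361000000 = 50.9695 μs.
Per-hop propagation t_prop = 34900/300000000 = 116.333 μs.
Pipeline fill: first packet needs 4·t_tx to clear all hops; remaining 45 packets each add one t_tx.
Total = (4+46-1)·t_tx + 4·t_prop = 49·50.9695 + 4·116.333 = 2960 μs.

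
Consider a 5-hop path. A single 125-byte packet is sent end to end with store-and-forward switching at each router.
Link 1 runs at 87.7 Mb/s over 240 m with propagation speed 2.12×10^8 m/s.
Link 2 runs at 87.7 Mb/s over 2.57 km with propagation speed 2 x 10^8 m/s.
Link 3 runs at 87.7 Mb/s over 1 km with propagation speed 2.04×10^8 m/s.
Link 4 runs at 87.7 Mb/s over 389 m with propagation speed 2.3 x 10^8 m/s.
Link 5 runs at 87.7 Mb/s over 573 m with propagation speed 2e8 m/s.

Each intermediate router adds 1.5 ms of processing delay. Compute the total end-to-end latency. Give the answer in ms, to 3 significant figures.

6.08 ms

L = 125 × 8 = 1000 bits.
Transmission delay per hop = L/R = 1000/87700000 = 0.0114025 ms; 5 hops → 0.0570125 ms.
Propagation delays (d/s per hop): 0.00113208, 0.01285, 0.00490196, 0.0016913, 0.002865 ms; sum = 0.0234403 ms.
Processing at 4 router(s): 4 × 1.5 ms = 6 ms.
End-to-end = 6.08 ms.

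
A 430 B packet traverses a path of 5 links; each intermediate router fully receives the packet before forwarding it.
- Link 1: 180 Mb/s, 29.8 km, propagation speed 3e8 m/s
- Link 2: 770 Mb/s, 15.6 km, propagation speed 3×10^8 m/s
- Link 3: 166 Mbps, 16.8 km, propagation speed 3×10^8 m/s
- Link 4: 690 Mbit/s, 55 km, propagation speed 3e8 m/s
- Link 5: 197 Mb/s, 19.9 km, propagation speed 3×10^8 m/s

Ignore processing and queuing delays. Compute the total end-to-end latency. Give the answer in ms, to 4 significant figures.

L = 430 × 8 = 3440 bits.
Transmission delays (L/R per hop): 0.0191111, 0.00446753, 0.0207229, 0.00498551, 0.0174619 ms; sum = 0.066749 ms.
Propagation delays (d/s per hop): 0.0993333, 0.052, 0.056, 0.183333, 0.0663333 ms; sum = 0.457 ms.
End-to-end = 0.5237 ms.

0.5237 ms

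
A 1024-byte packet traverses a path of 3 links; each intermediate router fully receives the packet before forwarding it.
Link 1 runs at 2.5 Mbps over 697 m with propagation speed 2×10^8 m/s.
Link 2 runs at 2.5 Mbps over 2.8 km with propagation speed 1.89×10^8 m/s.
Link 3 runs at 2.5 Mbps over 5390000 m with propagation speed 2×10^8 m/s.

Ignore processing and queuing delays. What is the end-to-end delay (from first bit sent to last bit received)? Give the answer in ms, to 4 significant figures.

L = 1024 × 8 = 8192 bits.
Transmission delay per hop = L/R = 8192/2500000 = 3.2768 ms; 3 hops → 9.8304 ms.
Propagation delays (d/s per hop): 0.003485, 0.0148148, 26.95 ms; sum = 26.9683 ms.
End-to-end = 36.80 ms.

36.80 ms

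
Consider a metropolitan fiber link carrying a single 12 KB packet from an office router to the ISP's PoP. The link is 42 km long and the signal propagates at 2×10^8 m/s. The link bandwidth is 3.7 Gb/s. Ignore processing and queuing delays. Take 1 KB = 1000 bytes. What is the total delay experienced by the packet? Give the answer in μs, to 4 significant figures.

235.9 μs

L = 96000 bits.
Transmission delay = L/R = 96000 / 3700000000 = 25.9459 μs.
Propagation delay = d/s = 42000 m / 200000000 m/s = 210 μs.
Total = 235.9 μs.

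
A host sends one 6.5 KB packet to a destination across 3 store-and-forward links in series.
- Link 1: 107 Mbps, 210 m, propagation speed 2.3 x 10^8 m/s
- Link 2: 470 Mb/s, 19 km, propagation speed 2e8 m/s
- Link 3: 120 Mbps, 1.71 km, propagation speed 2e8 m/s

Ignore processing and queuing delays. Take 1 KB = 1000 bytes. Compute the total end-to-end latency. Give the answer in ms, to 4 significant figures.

L = 52000 bits.
Transmission delays (L/R per hop): 0.485981, 0.110638, 0.433333 ms; sum = 1.02995 ms.
Propagation delays (d/s per hop): 0.000913043, 0.095, 0.00855 ms; sum = 0.104463 ms.
End-to-end = 1.134 ms.

1.134 ms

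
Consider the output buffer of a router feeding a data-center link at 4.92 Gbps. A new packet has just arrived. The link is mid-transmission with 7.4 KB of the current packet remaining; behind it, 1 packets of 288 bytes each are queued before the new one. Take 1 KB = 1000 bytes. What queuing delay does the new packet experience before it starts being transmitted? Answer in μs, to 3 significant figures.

12.5 μs

Each queued packet: L/R = 2304/4920000000 = 0.468293 μs.
1 queued → 0.468293 μs.
Plus remaining 59200 bits of current packet: 12.0325 μs.
Queuing delay = 12.5 μs.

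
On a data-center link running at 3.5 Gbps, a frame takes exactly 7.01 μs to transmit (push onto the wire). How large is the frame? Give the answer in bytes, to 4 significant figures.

3067 bytes

L = R × t_tx = 3500000000 b/s × 7.01e-06 s = 24535 bits.
In bytes: 24535 / 8 = 3067 bytes.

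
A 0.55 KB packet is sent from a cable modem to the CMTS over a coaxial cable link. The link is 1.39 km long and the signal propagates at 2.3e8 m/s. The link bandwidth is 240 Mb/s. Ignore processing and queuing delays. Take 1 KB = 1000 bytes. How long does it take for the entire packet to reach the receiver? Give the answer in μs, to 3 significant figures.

L = 4400 bits.
Transmission delay = L/R = 4400 / 240000000 = 18.3333 μs.
Propagation delay = d/s = 1390 m / 2.3e+08 m/s = 6.04348 μs.
Total = 24.4 μs.

24.4 μs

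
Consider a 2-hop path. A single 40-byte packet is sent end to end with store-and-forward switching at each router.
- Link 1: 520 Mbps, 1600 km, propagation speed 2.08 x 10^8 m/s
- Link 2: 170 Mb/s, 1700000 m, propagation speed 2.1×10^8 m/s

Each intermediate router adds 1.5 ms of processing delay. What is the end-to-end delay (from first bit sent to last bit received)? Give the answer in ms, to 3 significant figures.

17.3 ms

L = 40 × 8 = 320 bits.
Transmission delays (L/R per hop): 0.000615385, 0.00188235 ms; sum = 0.00249774 ms.
Propagation delays (d/s per hop): 7.69231, 8.09524 ms; sum = 15.7875 ms.
Processing at 1 router(s): 1 × 1.5 ms = 1.5 ms.
End-to-end = 17.3 ms.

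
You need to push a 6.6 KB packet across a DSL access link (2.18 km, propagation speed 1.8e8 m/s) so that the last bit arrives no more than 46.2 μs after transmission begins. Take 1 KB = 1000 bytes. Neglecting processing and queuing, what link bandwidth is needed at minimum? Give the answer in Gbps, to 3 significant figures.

1.55 Gbps

L = 52800 bits.
Propagation delay = 2180 / 180000000 = 12.1111 μs.
Transmission budget = 46.2 − 12.1111 = 34.0889 μs.
R ≥ L / t_tx = 52800 bits / 3.40889e-05 s = 1.55 Gbps.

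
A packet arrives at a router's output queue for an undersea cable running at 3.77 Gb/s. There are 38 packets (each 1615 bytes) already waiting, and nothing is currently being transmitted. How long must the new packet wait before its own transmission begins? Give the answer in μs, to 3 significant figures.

Each queued packet: L/R = 12920/3770000000 = 3.42706 μs.
38 queued → 130.228 μs.
Queuing delay = 130 μs.

130 μs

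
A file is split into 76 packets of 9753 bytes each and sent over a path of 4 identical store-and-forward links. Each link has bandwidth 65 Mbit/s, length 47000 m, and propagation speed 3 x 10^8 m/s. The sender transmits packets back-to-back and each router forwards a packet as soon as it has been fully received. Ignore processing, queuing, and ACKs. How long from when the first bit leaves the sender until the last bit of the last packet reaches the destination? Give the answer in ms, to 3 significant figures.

95.5 ms

Per-hop transmission t_tx = L/R = 78024/65000000 = 1.20037 ms.
Per-hop propagation t_prop = 47000/300000000 = 0.156667 ms.
Pipeline fill: first packet needs 4·t_tx to clear all hops; remaining 75 packets each add one t_tx.
Total = (4+76-1)·t_tx + 4·t_prop = 79·1.20037 + 4·0.156667 = 95.5 ms.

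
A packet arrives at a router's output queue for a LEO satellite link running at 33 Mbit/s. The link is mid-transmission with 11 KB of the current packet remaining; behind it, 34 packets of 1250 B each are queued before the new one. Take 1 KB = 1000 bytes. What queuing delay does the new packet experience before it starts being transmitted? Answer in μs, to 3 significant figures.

13000 μs

Each queued packet: L/R = 10000/33000000 = 303.03 μs.
34 queued → 10303 μs.
Plus remaining 88000 bits of current packet: 2666.67 μs.
Queuing delay = 13000 μs.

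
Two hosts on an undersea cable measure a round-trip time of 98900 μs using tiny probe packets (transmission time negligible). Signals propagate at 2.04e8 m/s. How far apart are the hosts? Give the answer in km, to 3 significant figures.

10100 km

One-way propagation = RTT/2 = 49450 μs.
d = s × t = 204000000 × 0.04945 = 10100 km.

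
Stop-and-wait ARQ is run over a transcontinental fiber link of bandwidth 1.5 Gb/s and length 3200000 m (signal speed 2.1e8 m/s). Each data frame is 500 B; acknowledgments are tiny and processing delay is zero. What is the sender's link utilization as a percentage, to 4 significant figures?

0.008749 %

t_tx = L/R = 4000/1500000000 = 2.66667e-06 s.
t_prop = 3200000/210000000 = 0.0152381 s; RTT = 0.0304762 s.
Cycle = t_tx + RTT = 0.0304789 s.
Utilization = t_tx / cycle = 2.66667e-06/0.0304789 = 0.008749 %.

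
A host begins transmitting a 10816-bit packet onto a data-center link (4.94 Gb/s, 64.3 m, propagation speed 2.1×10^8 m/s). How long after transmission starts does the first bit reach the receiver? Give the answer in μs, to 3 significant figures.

0.306 μs

First bit experiences only propagation delay: d/s = 64.3/210000000 = 0.306 μs.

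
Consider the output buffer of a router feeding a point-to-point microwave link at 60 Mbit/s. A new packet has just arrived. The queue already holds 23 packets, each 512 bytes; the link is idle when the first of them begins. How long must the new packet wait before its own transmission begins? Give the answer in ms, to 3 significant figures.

1.57 ms

Each queued packet: L/R = 4096/60000000 = 0.0682667 ms.
23 queued → 1.57013 ms.
Queuing delay = 1.57 ms.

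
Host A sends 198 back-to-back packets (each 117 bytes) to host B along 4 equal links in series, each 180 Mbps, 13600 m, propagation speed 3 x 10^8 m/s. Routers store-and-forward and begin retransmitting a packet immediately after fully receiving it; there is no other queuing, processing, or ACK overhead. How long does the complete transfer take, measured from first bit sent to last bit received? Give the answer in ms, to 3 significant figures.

1.23 ms

Per-hop transmission t_tx = L/R = 936/180000000 = 0.0052 ms.
Per-hop propagation t_prop = 13600/300000000 = 0.0453333 ms.
Pipeline fill: first packet needs 4·t_tx to clear all hops; remaining 197 packets each add one t_tx.
Total = (4+198-1)·t_tx + 4·t_prop = 201·0.0052 + 4·0.0453333 = 1.23 ms.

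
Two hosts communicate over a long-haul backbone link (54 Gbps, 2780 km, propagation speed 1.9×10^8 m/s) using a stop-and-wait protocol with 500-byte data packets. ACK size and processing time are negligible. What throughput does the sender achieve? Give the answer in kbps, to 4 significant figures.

136.7 kbps

t_tx = L/R = 4000/54000000000 = 7.40741e-08 s.
t_prop = 2780000/190000000 = 0.0146316 s; RTT = 0.0292632 s.
Cycle = t_tx + RTT = 0.0292632 s.
Throughput = L / cycle = 4000 / 0.0292632 = 136.7 kbps.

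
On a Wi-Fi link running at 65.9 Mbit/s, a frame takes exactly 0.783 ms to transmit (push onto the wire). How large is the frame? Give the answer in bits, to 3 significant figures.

L = R × t_tx = 6.59e+07 b/s × 0.000783 s = 51599.7 bits.

51600 bits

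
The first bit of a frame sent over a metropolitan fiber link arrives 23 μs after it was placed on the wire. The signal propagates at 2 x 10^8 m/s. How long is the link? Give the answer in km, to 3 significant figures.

4.60 km

d = s × t_prop = 200000000 × 2.3e-05 = 4.60 km.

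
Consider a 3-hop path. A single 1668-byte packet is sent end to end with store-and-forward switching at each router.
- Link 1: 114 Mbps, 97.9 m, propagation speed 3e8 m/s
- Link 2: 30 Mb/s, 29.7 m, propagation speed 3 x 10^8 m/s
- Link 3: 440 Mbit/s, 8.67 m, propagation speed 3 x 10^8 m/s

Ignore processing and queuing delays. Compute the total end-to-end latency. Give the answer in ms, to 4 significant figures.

L = 1668 × 8 = 13344 bits.
Transmission delays (L/R per hop): 0.117053, 0.4448, 0.0303273 ms; sum = 0.59218 ms.
Propagation delays (d/s per hop): 0.000326333, 9.9e-05, 2.89e-05 ms; sum = 0.000454233 ms.
End-to-end = 0.5926 ms.

0.5926 ms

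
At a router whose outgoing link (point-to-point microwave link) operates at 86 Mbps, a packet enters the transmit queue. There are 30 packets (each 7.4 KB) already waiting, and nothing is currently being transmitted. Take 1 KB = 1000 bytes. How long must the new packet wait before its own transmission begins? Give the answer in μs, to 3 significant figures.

Each queued packet: L/R = 59200/86000000 = 688.372 μs.
30 queued → 20651.2 μs.
Queuing delay = 20700 μs.

20700 μs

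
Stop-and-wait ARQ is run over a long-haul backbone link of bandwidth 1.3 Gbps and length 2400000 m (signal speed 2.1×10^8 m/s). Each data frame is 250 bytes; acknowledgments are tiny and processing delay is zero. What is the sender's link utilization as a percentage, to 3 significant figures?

0.00673 %

t_tx = L/R = 2000/1300000000 = 1.53846e-06 s.
t_prop = 2400000/210000000 = 0.0114286 s; RTT = 0.0228571 s.
Cycle = t_tx + RTT = 0.0228587 s.
Utilization = t_tx / cycle = 1.53846e-06/0.0228587 = 0.00673 %.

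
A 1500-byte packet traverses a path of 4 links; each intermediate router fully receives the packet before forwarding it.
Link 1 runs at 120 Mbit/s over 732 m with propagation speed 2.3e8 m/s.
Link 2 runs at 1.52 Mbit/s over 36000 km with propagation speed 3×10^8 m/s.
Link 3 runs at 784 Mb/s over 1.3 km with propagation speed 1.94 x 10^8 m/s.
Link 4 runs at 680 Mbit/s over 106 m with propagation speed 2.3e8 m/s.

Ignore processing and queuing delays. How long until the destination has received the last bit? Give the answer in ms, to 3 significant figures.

L = 1500 × 8 = 12000 bits.
Transmission delays (L/R per hop): 0.1, 7.89474, 0.0153061, 0.0176471 ms; sum = 8.02769 ms.
Propagation delays (d/s per hop): 0.00318261, 120, 0.00670103, 0.00046087 ms; sum = 120.01 ms.
End-to-end = 128 ms.

128 ms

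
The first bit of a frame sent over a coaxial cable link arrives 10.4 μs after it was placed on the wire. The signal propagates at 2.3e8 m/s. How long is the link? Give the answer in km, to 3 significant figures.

d = s × t_prop = 2.3e+08 × 1.04e-05 = 2.39 km.

2.39 km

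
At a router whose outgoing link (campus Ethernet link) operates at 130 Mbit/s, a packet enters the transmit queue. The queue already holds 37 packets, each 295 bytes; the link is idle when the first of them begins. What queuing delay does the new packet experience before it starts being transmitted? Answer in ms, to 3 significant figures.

Each queued packet: L/R = 2360/130000000 = 0.0181538 ms.
37 queued → 0.671692 ms.
Queuing delay = 0.672 ms.

0.672 ms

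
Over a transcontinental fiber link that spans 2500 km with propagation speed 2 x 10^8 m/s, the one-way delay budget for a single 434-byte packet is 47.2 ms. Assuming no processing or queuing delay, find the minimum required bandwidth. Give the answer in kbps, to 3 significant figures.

L = 3472 bits.
Propagation delay = 2500000 / 200000000 = 12.5 ms.
Transmission budget = 47.2 − 12.5 = 34.7 ms.
R ≥ L / t_tx = 3472 bits / 0.0347 s = 100 kbps.

100 kbps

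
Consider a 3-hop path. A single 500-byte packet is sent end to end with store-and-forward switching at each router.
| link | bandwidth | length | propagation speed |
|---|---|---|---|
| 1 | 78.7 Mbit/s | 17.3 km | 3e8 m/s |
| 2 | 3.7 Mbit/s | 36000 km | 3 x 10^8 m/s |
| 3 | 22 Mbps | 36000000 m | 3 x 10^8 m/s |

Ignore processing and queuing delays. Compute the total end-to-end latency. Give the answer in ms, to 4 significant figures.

L = 500 × 8 = 4000 bits.
Transmission delays (L/R per hop): 0.0508259, 1.08108, 0.181818 ms; sum = 1.31373 ms.
Propagation delays (d/s per hop): 0.0576667, 120, 120 ms; sum = 240.058 ms.
End-to-end = 241.4 ms.

241.4 ms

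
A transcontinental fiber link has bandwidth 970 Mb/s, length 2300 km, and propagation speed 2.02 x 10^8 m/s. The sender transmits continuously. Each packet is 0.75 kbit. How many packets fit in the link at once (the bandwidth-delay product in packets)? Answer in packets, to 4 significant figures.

14730 packets

Propagation delay = 2300000 / 202000000 = 0.0113861 s.
BDP = R × t_prop = 970000000 × 0.0113861 = 11044600 bits.
In packets of 750 bits: 14730 packets.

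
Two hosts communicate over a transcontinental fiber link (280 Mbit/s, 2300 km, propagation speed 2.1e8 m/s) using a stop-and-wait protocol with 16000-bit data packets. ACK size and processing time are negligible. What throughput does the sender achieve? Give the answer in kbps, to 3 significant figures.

t_tx = L/R = 16000/280000000 = 5.71429e-05 s.
t_prop = 2300000/210000000 = 0.0109524 s; RTT = 0.0219048 s.
Cycle = t_tx + RTT = 0.0219619 s.
Throughput = L / cycle = 16000 / 0.0219619 = 729 kbps.

729 kbps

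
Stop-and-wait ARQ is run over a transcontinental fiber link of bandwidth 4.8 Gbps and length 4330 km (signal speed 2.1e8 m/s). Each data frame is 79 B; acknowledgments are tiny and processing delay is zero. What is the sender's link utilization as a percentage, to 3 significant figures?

t_tx = L/R = 632/4800000000 = 1.31667e-07 s.
t_prop = 4330000/210000000 = 0.020619 s; RTT = 0.0412381 s.
Cycle = t_tx + RTT = 0.0412382 s.
Utilization = t_tx / cycle = 1.31667e-07/0.0412382 = 0.000319 %.

0.000319 %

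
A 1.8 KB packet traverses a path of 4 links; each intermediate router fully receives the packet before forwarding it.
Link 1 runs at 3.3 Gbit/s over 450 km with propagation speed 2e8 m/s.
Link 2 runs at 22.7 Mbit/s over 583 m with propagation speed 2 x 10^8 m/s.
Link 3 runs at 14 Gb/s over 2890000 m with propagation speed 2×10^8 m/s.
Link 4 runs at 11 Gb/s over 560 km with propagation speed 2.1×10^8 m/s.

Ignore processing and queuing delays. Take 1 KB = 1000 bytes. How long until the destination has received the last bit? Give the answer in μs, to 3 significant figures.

L = 14400 bits.
Transmission delays (L/R per hop): 4.36364, 634.361, 1.02857, 1.30909 μs; sum = 641.063 μs.
Propagation delays (d/s per hop): 2250, 2.915, 14450, 2666.67 μs; sum = 19369.6 μs.
End-to-end = 20000 μs.

20000 μs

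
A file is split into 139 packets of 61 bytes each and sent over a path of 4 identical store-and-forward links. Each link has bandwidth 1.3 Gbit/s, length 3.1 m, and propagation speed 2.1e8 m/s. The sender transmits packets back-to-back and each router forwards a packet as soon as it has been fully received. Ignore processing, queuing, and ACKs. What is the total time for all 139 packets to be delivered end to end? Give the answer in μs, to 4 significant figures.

Per-hop transmission t_tx = L/R = 488/1300000000 = 0.375385 μs.
Per-hop propagation t_prop = 3.1/210000000 = 0.0147619 μs.
Pipeline fill: first packet needs 4·t_tx to clear all hops; remaining 138 packets each add one t_tx.
Total = (4+139-1)·t_tx + 4·t_prop = 142·0.375385 + 4·0.0147619 = 53.36 μs.

53.36 μs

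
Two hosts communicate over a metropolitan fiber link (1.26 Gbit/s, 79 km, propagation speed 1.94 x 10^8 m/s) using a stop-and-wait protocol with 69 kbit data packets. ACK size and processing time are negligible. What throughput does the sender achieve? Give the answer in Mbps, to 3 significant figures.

t_tx = L/R = 69000/1260000000 = 5.47619e-05 s.
t_prop = 79000/194000000 = 0.000407216 s; RTT = 0.000814433 s.
Cycle = t_tx + RTT = 0.000869195 s.
Throughput = L / cycle = 69000 / 0.000869195 = 79.4 Mbps.

79.4 Mbps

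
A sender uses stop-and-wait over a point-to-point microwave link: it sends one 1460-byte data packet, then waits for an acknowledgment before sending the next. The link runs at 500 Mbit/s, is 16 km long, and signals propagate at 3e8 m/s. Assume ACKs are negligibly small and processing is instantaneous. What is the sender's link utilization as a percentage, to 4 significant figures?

17.97 %

t_tx = L/R = 11680/500000000 = 2.336e-05 s.
t_prop = 16000/300000000 = 5.33333e-05 s; RTT = 0.000106667 s.
Cycle = t_tx + RTT = 0.000130027 s.
Utilization = t_tx / cycle = 2.336e-05/0.000130027 = 17.97 %.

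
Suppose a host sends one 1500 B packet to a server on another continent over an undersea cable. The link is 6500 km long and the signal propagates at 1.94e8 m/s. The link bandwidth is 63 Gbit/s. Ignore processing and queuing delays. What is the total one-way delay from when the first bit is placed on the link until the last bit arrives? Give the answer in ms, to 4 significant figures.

33.51 ms

L = 1500 × 8 = 12000 bits.
Transmission delay = L/R = 12000 / 63000000000 = 0.000190476 ms.
Propagation delay = d/s = 6500000 m / 194000000 m/s = 33.5052 ms.
Total = 33.51 ms.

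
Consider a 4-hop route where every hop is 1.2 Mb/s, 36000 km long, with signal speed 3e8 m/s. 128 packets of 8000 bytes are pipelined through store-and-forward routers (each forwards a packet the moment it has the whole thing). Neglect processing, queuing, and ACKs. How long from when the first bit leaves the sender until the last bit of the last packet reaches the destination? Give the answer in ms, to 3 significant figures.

7470 ms

Per-hop transmission t_tx = L/R = 64000/1200000 = 53.3333 ms.
Per-hop propagation t_prop = 36000000/300000000 = 120 ms.
Pipeline fill: first packet needs 4·t_tx to clear all hops; remaining 127 packets each add one t_tx.
Total = (4+128-1)·t_tx + 4·t_prop = 131·53.3333 + 4·120 = 7470 ms.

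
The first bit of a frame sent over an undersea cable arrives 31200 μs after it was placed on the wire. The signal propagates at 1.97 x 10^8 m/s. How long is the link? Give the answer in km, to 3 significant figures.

d = s × t_prop = 197000000 × 0.0312 = 6150 km.

6150 km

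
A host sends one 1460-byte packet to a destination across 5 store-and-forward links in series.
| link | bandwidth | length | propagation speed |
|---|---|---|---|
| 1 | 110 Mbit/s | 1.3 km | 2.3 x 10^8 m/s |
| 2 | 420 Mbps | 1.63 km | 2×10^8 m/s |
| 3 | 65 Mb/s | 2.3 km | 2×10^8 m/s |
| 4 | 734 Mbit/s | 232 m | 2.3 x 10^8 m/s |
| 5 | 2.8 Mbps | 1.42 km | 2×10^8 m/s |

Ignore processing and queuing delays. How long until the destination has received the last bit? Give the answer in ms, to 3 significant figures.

4.53 ms

L = 1460 × 8 = 11680 bits.
Transmission delays (L/R per hop): 0.106182, 0.0278095, 0.179692, 0.0159128, 4.17143 ms; sum = 4.50103 ms.
Propagation delays (d/s per hop): 0.00565217, 0.00815, 0.0115, 0.0010087, 0.0071 ms; sum = 0.0334109 ms.
End-to-end = 4.53 ms.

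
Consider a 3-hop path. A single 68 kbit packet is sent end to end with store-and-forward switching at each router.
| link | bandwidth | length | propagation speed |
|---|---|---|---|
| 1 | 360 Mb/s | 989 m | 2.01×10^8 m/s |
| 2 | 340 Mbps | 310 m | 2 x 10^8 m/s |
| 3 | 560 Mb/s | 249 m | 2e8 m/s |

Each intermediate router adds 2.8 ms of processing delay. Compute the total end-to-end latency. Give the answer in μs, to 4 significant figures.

6118 μs

L = 68000 bits.
Transmission delays (L/R per hop): 188.889, 200, 121.429 μs; sum = 510.317 μs.
Propagation delays (d/s per hop): 4.9204, 1.55, 1.245 μs; sum = 7.7154 μs.
Processing at 2 router(s): 2 × 2.8 ms = 5600 μs.
End-to-end = 6118 μs.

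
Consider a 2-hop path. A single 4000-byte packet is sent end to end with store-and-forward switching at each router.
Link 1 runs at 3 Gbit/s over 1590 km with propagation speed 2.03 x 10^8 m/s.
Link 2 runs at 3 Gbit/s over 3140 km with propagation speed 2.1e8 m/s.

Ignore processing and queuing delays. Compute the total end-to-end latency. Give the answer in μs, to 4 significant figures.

L = 4000 × 8 = 32000 bits.
Transmission delay per hop = L/R = 32000/3000000000 = 10.6667 μs; 2 hops → 21.3333 μs.
Propagation delays (d/s per hop): 7832.51, 14952.4 μs; sum = 22784.9 μs.
End-to-end = 22810 μs.

22810 μs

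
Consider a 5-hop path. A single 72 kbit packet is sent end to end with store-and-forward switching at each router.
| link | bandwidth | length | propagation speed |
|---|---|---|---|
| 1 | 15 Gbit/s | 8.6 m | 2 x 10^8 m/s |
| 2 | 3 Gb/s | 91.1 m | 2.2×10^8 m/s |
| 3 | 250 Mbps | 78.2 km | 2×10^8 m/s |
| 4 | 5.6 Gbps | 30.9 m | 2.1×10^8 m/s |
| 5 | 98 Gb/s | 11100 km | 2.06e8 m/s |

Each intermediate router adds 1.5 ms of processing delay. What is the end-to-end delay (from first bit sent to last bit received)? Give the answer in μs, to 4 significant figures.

L = 72000 bits.
Transmission delays (L/R per hop): 4.8, 24, 288, 12.8571, 0.734694 μs; sum = 330.392 μs.
Propagation delays (d/s per hop): 0.043, 0.414091, 391, 0.147143, 53883.5 μs; sum = 54275.1 μs.
Processing at 4 router(s): 4 × 1.5 ms = 6000 μs.
End-to-end = 60610 μs.

60610 μs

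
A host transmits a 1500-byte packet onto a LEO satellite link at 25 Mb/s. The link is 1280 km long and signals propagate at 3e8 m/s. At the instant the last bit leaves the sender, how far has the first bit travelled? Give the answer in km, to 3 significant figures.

144 km

t_tx = L/R = 12000/25000000 = 0.00048 s.
Distance = s × t_tx = 300000000 × 0.00048 = 144 km.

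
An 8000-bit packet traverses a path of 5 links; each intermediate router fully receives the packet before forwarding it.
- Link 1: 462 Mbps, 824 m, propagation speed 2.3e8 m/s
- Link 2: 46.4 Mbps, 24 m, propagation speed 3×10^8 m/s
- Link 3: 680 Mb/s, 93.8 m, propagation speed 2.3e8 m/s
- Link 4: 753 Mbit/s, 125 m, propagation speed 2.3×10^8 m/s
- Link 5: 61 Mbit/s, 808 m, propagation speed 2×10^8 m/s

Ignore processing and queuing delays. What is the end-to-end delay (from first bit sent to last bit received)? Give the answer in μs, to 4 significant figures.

351.9 μs

Transmission delays (L/R per hop): 17.316, 172.414, 11.7647, 10.6242, 131.148 μs; sum = 343.266 μs.
Propagation delays (d/s per hop): 3.58261, 0.08, 0.407826, 0.543478, 4.04 μs; sum = 8.65391 μs.
End-to-end = 351.9 μs.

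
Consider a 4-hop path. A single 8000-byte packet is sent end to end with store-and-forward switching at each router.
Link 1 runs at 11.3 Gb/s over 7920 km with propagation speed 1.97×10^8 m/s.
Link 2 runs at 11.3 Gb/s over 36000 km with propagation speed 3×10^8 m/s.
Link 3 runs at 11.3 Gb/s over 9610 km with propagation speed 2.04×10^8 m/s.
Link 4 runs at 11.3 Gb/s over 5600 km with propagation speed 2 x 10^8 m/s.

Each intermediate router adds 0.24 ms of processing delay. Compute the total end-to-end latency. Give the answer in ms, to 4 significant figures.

236.1 ms

L = 8000 × 8 = 64000 bits.
Transmission delay per hop = L/R = 64000/11300000000 = 0.00566372 ms; 4 hops → 0.0226549 ms.
Propagation delays (d/s per hop): 40.203, 120, 47.1078, 28 ms; sum = 235.311 ms.
Processing at 3 router(s): 3 × 0.24 ms = 0.72 ms.
End-to-end = 236.1 ms.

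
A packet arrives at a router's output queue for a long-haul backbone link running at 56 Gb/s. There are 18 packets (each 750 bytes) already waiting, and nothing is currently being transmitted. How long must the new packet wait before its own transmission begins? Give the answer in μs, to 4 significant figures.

1.929 μs

Each queued packet: L/R = 6000/56000000000 = 0.107143 μs.
18 queued → 1.92857 μs.
Queuing delay = 1.929 μs.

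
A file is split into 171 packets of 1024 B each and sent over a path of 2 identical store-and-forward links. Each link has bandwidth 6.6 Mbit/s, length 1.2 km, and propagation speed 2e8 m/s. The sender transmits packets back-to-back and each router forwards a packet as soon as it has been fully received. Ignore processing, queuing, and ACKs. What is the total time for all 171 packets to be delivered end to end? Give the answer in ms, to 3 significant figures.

214 ms

Per-hop transmission t_tx = L/R = 8192/6600000 = 1.24121 ms.
Per-hop propagation t_prop = 1200/200000000 = 0.006 ms.
Pipeline fill: first packet needs 2·t_tx to clear all hops; remaining 170 packets each add one t_tx.
Total = (2+171-1)·t_tx + 2·t_prop = 172·1.24121 + 2·0.006 = 214 ms.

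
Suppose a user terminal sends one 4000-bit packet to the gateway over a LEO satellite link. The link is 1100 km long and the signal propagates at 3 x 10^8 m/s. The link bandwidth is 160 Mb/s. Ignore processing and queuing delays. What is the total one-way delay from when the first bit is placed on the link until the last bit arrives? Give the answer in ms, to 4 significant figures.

Transmission delay = L/R = 4000 / 160000000 = 0.025 ms.
Propagation delay = d/s = 1100000 m / 300000000 m/s = 3.66667 ms.
Total = 3.692 ms.

3.692 ms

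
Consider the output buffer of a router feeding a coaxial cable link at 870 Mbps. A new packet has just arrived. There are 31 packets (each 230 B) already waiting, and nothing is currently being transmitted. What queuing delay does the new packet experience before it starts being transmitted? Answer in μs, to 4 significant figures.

65.56 μs

Each queued packet: L/R = 1840/870000000 = 2.11494 μs.
31 queued → 65.5632 μs.
Queuing delay = 65.56 μs.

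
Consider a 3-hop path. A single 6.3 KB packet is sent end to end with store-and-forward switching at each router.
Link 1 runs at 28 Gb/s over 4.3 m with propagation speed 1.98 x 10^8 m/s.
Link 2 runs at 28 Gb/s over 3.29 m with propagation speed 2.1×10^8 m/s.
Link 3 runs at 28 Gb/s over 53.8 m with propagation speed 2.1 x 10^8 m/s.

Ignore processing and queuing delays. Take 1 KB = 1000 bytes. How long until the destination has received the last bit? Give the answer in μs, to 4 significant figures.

5.694 μs

L = 50400 bits.
Transmission delay per hop = L/R = 50400/28000000000 = 1.8 μs; 3 hops → 5.4 μs.
Propagation delays (d/s per hop): 0.0217172, 0.0156667, 0.25619 μs; sum = 0.293574 μs.
End-to-end = 5.694 μs.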